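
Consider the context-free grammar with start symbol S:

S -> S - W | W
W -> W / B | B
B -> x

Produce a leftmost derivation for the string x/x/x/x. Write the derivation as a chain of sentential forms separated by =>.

S => W   [S -> W]
W => W/B   [W -> W / B]
W/B => W/B/B   [W -> W / B]
W/B/B => W/B/B/B   [W -> W / B]
W/B/B/B => B/B/B/B   [W -> B]
B/B/B/B => x/B/B/B   [B -> x]
x/B/B/B => x/x/B/B   [B -> x]
x/x/B/B => x/x/x/B   [B -> x]
x/x/x/B => x/x/x/x   [B -> x]

S => W => W/B => W/B/B => W/B/B/B => B/B/B/B => x/B/B/B => x/x/B/B => x/x/x/B => x/x/x/x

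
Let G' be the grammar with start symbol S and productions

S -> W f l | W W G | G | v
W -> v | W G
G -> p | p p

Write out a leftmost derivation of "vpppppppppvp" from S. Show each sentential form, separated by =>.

S => WWG => WGWG => WGGWG => WGGGWG => WGGGGWG => WGGGGGWG => vGGGGGWG => vppGGGGWG => vppppGGGWG => vpppppGGWG => vpppppppGWG => vpppppppppWG => vpppppppppvG => vpppppppppvp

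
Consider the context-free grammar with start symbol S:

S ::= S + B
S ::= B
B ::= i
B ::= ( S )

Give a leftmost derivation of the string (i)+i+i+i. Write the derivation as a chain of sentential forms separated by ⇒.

S⇒S+B⇒S+B+B⇒S+B+B+B⇒B+B+B+B⇒(S)+B+B+B⇒(B)+B+B+B⇒(i)+B+B+B⇒(i)+i+B+B⇒(i)+i+i+B⇒(i)+i+i+i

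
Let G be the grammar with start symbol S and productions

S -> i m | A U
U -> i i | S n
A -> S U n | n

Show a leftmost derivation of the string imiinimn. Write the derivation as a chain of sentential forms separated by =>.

S => AU => SUnU => imUnU => imiinU => imiinSn => imiinimn

S => AU   [S -> A U]
AU => SUnU   [A -> S U n]
SUnU => imUnU   [S -> i m]
imUnU => imiinU   [U -> i i]
imiinU => imiinSn   [U -> S n]
imiinSn => imiinimn   [S -> i m]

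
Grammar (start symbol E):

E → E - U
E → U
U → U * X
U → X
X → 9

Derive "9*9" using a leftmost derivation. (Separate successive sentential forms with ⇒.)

E ⇒ U ⇒ U*X ⇒ X*X ⇒ 9*X ⇒ 9*9

E ⇒ U   [E → U]
U ⇒ U*X   [U → U * X]
U*X ⇒ X*X   [U → X]
X*X ⇒ 9*X   [X → 9]
9*X ⇒ 9*9   [X → 9]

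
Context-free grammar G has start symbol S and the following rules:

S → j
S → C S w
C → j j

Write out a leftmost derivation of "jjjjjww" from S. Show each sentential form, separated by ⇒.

S⇒CSw⇒jjSw⇒jjCSww⇒jjjjSww⇒jjjjjww

S ⇒ CSw   [S → C S w]
CSw ⇒ jjSw   [C → j j]
jjSw ⇒ jjCSww   [S → C S w]
jjCSww ⇒ jjjjSww   [C → j j]
jjjjSww ⇒ jjjjjww   [S → j]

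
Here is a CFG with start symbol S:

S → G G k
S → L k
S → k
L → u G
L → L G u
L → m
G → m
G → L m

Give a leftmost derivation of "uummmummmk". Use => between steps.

S => GGk => LmGk => LGumGk => uGGumGk => uLmGumGk => uuGmGumGk => uummGumGk => uummmumGk => uummmumLmk => uummmummmk

S => GGk   [S → G G k]
GGk => LmGk   [G → L m]
LmGk => LGumGk   [L → L G u]
LGumGk => uGGumGk   [L → u G]
uGGumGk => uLmGumGk   [G → L m]
uLmGumGk => uuGmGumGk   [L → u G]
uuGmGumGk => uummGumGk   [G → m]
uummGumGk => uummmumGk   [G → m]
uummmumGk => uummmumLmk   [G → L m]
uummmumLmk => uummmummmk   [L → m]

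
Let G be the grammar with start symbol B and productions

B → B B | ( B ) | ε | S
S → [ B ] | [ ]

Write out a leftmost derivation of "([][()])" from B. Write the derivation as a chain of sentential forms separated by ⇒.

B ⇒ (B) ⇒ (BB) ⇒ (SB) ⇒ ([]B) ⇒ ([]BB) ⇒ ([]SB) ⇒ ([][B]B) ⇒ ([][(B)]B) ⇒ ([][()]B) ⇒ ([][()])

B ⇒ (B)   [B → ( B )]
(B) ⇒ (BB)   [B → B B]
(BB) ⇒ (SB)   [B → S]
(SB) ⇒ ([]B)   [S → [ ]]
([]B) ⇒ ([]BB)   [B → B B]
([]BB) ⇒ ([]SB)   [B → S]
([]SB) ⇒ ([][B]B)   [S → [ B ]]
([][B]B) ⇒ ([][(B)]B)   [B → ( B )]
([][(B)]B) ⇒ ([][()]B)   [B → ε]
([][()]B) ⇒ ([][()])   [B → ε]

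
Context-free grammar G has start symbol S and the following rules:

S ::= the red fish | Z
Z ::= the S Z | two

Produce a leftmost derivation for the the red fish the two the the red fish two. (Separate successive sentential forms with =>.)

S => Z => the S Z => the the red fish Z => the the red fish the S Z => the the red fish the Z Z => the the red fish the two Z => the the red fish the two the S Z => the the red fish the two the the red fish Z => the the red fish the two the the red fish two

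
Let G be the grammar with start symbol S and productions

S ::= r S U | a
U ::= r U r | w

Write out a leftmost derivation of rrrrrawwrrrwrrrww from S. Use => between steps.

S => rSU => rrSUU => rrrSUUU => rrrrSUUUU => rrrrrSUUUUU => rrrrraUUUUU => rrrrrawUUUU => rrrrrawwUUU => rrrrrawwrUrUU => rrrrrawwrrUrrUU => rrrrrawwrrrUrrrUU => rrrrrawwrrrwrrrUU => rrrrrawwrrrwrrrwU => rrrrrawwrrrwrrrww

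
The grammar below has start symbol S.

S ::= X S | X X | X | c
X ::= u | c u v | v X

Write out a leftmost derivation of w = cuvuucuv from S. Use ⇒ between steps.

S ⇒ XS ⇒ cuvS ⇒ cuvXS ⇒ cuvuS ⇒ cuvuXX ⇒ cuvuuX ⇒ cuvuucuv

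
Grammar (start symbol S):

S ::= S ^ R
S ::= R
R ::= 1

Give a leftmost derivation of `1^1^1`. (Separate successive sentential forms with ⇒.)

S⇒S^R⇒S^R^R⇒R^R^R⇒1^R^R⇒1^1^R⇒1^1^1

S ⇒ S^R   [S ::= S ^ R]
S^R ⇒ S^R^R   [S ::= S ^ R]
S^R^R ⇒ R^R^R   [S ::= R]
R^R^R ⇒ 1^R^R   [R ::= 1]
1^R^R ⇒ 1^1^R   [R ::= 1]
1^1^R ⇒ 1^1^1   [R ::= 1]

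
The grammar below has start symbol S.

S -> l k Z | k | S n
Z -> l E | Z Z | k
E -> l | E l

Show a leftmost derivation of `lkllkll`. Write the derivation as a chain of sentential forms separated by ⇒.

S ⇒ lkZ   [S -> l k Z]
lkZ ⇒ lkZZ   [Z -> Z Z]
lkZZ ⇒ lklEZ   [Z -> l E]
lklEZ ⇒ lkllZ   [E -> l]
lkllZ ⇒ lkllZZ   [Z -> Z Z]
lkllZZ ⇒ lkllkZ   [Z -> k]
lkllkZ ⇒ lkllklE   [Z -> l E]
lkllklE ⇒ lkllkll   [E -> l]

S ⇒ lkZ ⇒ lkZZ ⇒ lklEZ ⇒ lkllZ ⇒ lkllZZ ⇒ lkllkZ ⇒ lkllklE ⇒ lkllkll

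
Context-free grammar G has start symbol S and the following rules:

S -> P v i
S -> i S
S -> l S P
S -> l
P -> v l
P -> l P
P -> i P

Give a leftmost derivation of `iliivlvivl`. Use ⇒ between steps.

S⇒iS⇒ilSP⇒iliSP⇒iliPviP⇒iliiPviP⇒iliivlviP⇒iliivlvivl

S ⇒ iS   [S -> i S]
iS ⇒ ilSP   [S -> l S P]
ilSP ⇒ iliSP   [S -> i S]
iliSP ⇒ iliPviP   [S -> P v i]
iliPviP ⇒ iliiPviP   [P -> i P]
iliiPviP ⇒ iliivlviP   [P -> v l]
iliivlviP ⇒ iliivlvivl   [P -> v l]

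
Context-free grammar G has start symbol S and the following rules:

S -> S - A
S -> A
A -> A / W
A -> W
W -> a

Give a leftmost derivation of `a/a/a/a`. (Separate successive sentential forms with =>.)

S=>A=>A/W=>A/W/W=>A/W/W/W=>W/W/W/W=>a/W/W/W=>a/a/W/W=>a/a/a/W=>a/a/a/a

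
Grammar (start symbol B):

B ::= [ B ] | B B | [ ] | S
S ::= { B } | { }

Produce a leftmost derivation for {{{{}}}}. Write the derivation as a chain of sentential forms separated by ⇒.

B⇒S⇒{B}⇒{S}⇒{{B}}⇒{{S}}⇒{{{B}}}⇒{{{S}}}⇒{{{{}}}}

B ⇒ S   [B ::= S]
S ⇒ {B}   [S ::= { B }]
{B} ⇒ {S}   [B ::= S]
{S} ⇒ {{B}}   [S ::= { B }]
{{B}} ⇒ {{S}}   [B ::= S]
{{S}} ⇒ {{{B}}}   [S ::= { B }]
{{{B}}} ⇒ {{{S}}}   [B ::= S]
{{{S}}} ⇒ {{{{}}}}   [S ::= { }]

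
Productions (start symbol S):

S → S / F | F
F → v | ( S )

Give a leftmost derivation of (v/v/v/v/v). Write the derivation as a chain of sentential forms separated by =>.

S => F   [S → F]
F => (S)   [F → ( S )]
(S) => (S/F)   [S → S / F]
(S/F) => (S/F/F)   [S → S / F]
(S/F/F) => (S/F/F/F)   [S → S / F]
(S/F/F/F) => (S/F/F/F/F)   [S → S / F]
(S/F/F/F/F) => (F/F/F/F/F)   [S → F]
(F/F/F/F/F) => (v/F/F/F/F)   [F → v]
(v/F/F/F/F) => (v/v/F/F/F)   [F → v]
(v/v/F/F/F) => (v/v/v/F/F)   [F → v]
(v/v/v/F/F) => (v/v/v/v/F)   [F → v]
(v/v/v/v/F) => (v/v/v/v/v)   [F → v]

S=>F=>(S)=>(S/F)=>(S/F/F)=>(S/F/F/F)=>(S/F/F/F/F)=>(F/F/F/F/F)=>(v/F/F/F/F)=>(v/v/F/F/F)=>(v/v/v/F/F)=>(v/v/v/v/F)=>(v/v/v/v/v)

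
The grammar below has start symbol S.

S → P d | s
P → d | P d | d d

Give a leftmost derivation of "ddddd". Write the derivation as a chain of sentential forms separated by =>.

S => Pd => Pdd => Pddd => ddddd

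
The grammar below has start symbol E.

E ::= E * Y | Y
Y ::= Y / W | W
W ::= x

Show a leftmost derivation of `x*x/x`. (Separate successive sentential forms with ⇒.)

E⇒E*Y⇒Y*Y⇒W*Y⇒x*Y⇒x*Y/W⇒x*W/W⇒x*x/W⇒x*x/x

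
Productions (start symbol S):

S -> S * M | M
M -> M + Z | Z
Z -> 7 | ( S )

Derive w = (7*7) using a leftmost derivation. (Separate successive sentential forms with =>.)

S => M   [S -> M]
M => Z   [M -> Z]
Z => (S)   [Z -> ( S )]
(S) => (S*M)   [S -> S * M]
(S*M) => (M*M)   [S -> M]
(M*M) => (Z*M)   [M -> Z]
(Z*M) => (7*M)   [Z -> 7]
(7*M) => (7*Z)   [M -> Z]
(7*Z) => (7*7)   [Z -> 7]

S => M => Z => (S) => (S*M) => (M*M) => (Z*M) => (7*M) => (7*Z) => (7*7)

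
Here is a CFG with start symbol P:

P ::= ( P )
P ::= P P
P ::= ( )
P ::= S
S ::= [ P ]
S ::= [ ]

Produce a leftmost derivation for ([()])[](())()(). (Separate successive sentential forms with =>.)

P => PP   [P ::= P P]
PP => (P)P   [P ::= ( P )]
(P)P => (S)P   [P ::= S]
(S)P => ([P])P   [S ::= [ P ]]
([P])P => ([()])P   [P ::= ( )]
([()])P => ([()])PP   [P ::= P P]
([()])PP => ([()])SP   [P ::= S]
([()])SP => ([()])[]P   [S ::= [ ]]
([()])[]P => ([()])[]PP   [P ::= P P]
([()])[]PP => ([()])[]PPP   [P ::= P P]
([()])[]PPP => ([()])[](P)PP   [P ::= ( P )]
([()])[](P)PP => ([()])[](())PP   [P ::= ( )]
([()])[](())PP => ([()])[](())()P   [P ::= ( )]
([()])[](())()P => ([()])[](())()()   [P ::= ( )]

P => PP => (P)P => (S)P => ([P])P => ([()])P => ([()])PP => ([()])SP => ([()])[]P => ([()])[]PP => ([()])[]PPP => ([()])[](P)PP => ([()])[](())PP => ([()])[](())()P => ([()])[](())()()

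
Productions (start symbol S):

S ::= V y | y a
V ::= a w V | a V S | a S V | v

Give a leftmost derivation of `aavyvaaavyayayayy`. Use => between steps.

S => Vy => aVSy => aaSVSy => aaVyVSy => aavyVSy => aavyvSy => aavyvVyy => aavyvaVSyy => aavyvaaVSSyy => aavyvaaaVSSSyy => aavyvaaavSSSyy => aavyvaaavyaSSyy => aavyvaaavyayaSyy => aavyvaaavyayayayy

S => Vy   [S ::= V y]
Vy => aVSy   [V ::= a V S]
aVSy => aaSVSy   [V ::= a S V]
aaSVSy => aaVyVSy   [S ::= V y]
aaVyVSy => aavyVSy   [V ::= v]
aavyVSy => aavyvSy   [V ::= v]
aavyvSy => aavyvVyy   [S ::= V y]
aavyvVyy => aavyvaVSyy   [V ::= a V S]
aavyvaVSyy => aavyvaaVSSyy   [V ::= a V S]
aavyvaaVSSyy => aavyvaaaVSSSyy   [V ::= a V S]
aavyvaaaVSSSyy => aavyvaaavSSSyy   [V ::= v]
aavyvaaavSSSyy => aavyvaaavyaSSyy   [S ::= y a]
aavyvaaavyaSSyy => aavyvaaavyayaSyy   [S ::= y a]
aavyvaaavyayaSyy => aavyvaaavyayayayy   [S ::= y a]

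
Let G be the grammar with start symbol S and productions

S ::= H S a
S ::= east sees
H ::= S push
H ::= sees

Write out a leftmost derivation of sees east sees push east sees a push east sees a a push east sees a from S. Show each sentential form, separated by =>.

S => H S a => S push S a => H S a push S a => sees S a push S a => sees H S a a push S a => sees S push S a a push S a => sees H S a push S a a push S a => sees S push S a push S a a push S a => sees east sees push S a push S a a push S a => sees east sees push east sees a push S a a push S a => sees east sees push east sees a push east sees a a push S a => sees east sees push east sees a push east sees a a push east sees a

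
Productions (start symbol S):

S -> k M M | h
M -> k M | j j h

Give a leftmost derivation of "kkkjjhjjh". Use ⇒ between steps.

S ⇒ kMM   [S -> k M M]
kMM ⇒ kkMM   [M -> k M]
kkMM ⇒ kkkMM   [M -> k M]
kkkMM ⇒ kkkjjhM   [M -> j j h]
kkkjjhM ⇒ kkkjjhjjh   [M -> j j h]

S ⇒ kMM ⇒ kkMM ⇒ kkkMM ⇒ kkkjjhM ⇒ kkkjjhjjh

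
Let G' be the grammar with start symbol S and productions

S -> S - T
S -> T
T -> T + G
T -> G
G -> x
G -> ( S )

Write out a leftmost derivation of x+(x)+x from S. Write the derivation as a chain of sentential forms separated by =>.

S => T   [S -> T]
T => T+G   [T -> T + G]
T+G => T+G+G   [T -> T + G]
T+G+G => G+G+G   [T -> G]
G+G+G => x+G+G   [G -> x]
x+G+G => x+(S)+G   [G -> ( S )]
x+(S)+G => x+(T)+G   [S -> T]
x+(T)+G => x+(G)+G   [T -> G]
x+(G)+G => x+(x)+G   [G -> x]
x+(x)+G => x+(x)+x   [G -> x]

S => T => T+G => T+G+G => G+G+G => x+G+G => x+(S)+G => x+(T)+G => x+(G)+G => x+(x)+G => x+(x)+x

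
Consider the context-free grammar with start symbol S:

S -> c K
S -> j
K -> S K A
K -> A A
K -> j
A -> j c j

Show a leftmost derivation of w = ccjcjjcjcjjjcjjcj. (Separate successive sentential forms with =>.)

S=>cK=>cSKA=>ccKKA=>ccAAKA=>ccjcjAKA=>ccjcjjcjKA=>ccjcjjcjSKAA=>ccjcjjcjcKKAA=>ccjcjjcjcjKAA=>ccjcjjcjcjjAA=>ccjcjjcjcjjjcjA=>ccjcjjcjcjjjcjjcj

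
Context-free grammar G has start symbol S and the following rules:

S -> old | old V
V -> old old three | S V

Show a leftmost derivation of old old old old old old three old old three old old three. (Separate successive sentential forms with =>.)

S => old V   [S -> old V]
old V => old S V   [V -> S V]
old S V => old old V V   [S -> old V]
old old V V => old old S V V   [V -> S V]
old old S V V => old old old V V V   [S -> old V]
old old old V V V => old old old S V V V   [V -> S V]
old old old S V V V => old old old old V V V   [S -> old]
old old old old V V V => old old old old old old three V V   [V -> old old three]
old old old old old old three V V => old old old old old old three old old three V   [V -> old old three]
old old old old old old three old old three V => old old old old old old three old old three old old three   [V -> old old three]

S => old V => old S V => old old V V => old old S V V => old old old V V V => old old old S V V V => old old old old V V V => old old old old old old three V V => old old old old old old three old old three V => old old old old old old three old old three old old three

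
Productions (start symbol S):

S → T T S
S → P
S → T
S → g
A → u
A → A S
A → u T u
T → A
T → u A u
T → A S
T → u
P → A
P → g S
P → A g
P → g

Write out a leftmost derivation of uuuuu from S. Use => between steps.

S => P => A => uTu => uuAuu => uuuuu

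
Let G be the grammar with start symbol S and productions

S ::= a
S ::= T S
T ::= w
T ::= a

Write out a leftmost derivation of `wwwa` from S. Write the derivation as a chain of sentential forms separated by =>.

S=>TS=>wS=>wTS=>wwS=>wwTS=>wwwS=>wwwa

S => TS   [S ::= T S]
TS => wS   [T ::= w]
wS => wTS   [S ::= T S]
wTS => wwS   [T ::= w]
wwS => wwTS   [S ::= T S]
wwTS => wwwS   [T ::= w]
wwwS => wwwa   [S ::= a]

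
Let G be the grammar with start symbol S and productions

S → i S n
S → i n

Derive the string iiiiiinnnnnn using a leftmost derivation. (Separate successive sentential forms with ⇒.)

S ⇒ iSn ⇒ iiSnn ⇒ iiiSnnn ⇒ iiiiSnnnn ⇒ iiiiiSnnnnn ⇒ iiiiiinnnnnn

S ⇒ iSn   [S → i S n]
iSn ⇒ iiSnn   [S → i S n]
iiSnn ⇒ iiiSnnn   [S → i S n]
iiiSnnn ⇒ iiiiSnnnn   [S → i S n]
iiiiSnnnn ⇒ iiiiiSnnnnn   [S → i S n]
iiiiiSnnnnn ⇒ iiiiiinnnnnn   [S → i n]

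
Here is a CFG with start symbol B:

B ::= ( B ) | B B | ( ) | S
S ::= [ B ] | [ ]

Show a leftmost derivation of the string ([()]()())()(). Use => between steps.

B=>BB=>BBB=>(B)BB=>(BB)BB=>(BBB)BB=>(SBB)BB=>([B]BB)BB=>([()]BB)BB=>([()]()B)BB=>([()]()())BB=>([()]()())()B=>([()]()())()()

B => BB   [B ::= B B]
BB => BBB   [B ::= B B]
BBB => (B)BB   [B ::= ( B )]
(B)BB => (BB)BB   [B ::= B B]
(BB)BB => (BBB)BB   [B ::= B B]
(BBB)BB => (SBB)BB   [B ::= S]
(SBB)BB => ([B]BB)BB   [S ::= [ B ]]
([B]BB)BB => ([()]BB)BB   [B ::= ( )]
([()]BB)BB => ([()]()B)BB   [B ::= ( )]
([()]()B)BB => ([()]()())BB   [B ::= ( )]
([()]()())BB => ([()]()())()B   [B ::= ( )]
([()]()())()B => ([()]()())()()   [B ::= ( )]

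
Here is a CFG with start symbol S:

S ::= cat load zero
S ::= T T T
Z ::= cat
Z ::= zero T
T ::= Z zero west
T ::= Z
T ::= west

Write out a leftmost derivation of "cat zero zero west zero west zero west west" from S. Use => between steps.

S => T T T => Z T T => cat T T => cat Z zero west T => cat zero T zero west T => cat zero Z zero west zero west T => cat zero zero T zero west zero west T => cat zero zero west zero west zero west T => cat zero zero west zero west zero west west

S => T T T   [S ::= T T T]
T T T => Z T T   [T ::= Z]
Z T T => cat T T   [Z ::= cat]
cat T T => cat Z zero west T   [T ::= Z zero west]
cat Z zero west T => cat zero T zero west T   [Z ::= zero T]
cat zero T zero west T => cat zero Z zero west zero west T   [T ::= Z zero west]
cat zero Z zero west zero west T => cat zero zero T zero west zero west T   [Z ::= zero T]
cat zero zero T zero west zero west T => cat zero zero west zero west zero west T   [T ::= west]
cat zero zero west zero west zero west T => cat zero zero west zero west zero west west   [T ::= west]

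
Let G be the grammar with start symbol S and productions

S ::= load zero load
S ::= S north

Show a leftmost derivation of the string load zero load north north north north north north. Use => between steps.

S => S north => S north north => S north north north => S north north north north => S north north north north north => S north north north north north north => load zero load north north north north north north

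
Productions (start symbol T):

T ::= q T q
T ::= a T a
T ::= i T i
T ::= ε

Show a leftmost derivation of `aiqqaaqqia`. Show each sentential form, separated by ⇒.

T⇒aTa⇒aiTia⇒aiqTqia⇒aiqqTqqia⇒aiqqaTaqqia⇒aiqqaaqqia

T ⇒ aTa   [T ::= a T a]
aTa ⇒ aiTia   [T ::= i T i]
aiTia ⇒ aiqTqia   [T ::= q T q]
aiqTqia ⇒ aiqqTqqia   [T ::= q T q]
aiqqTqqia ⇒ aiqqaTaqqia   [T ::= a T a]
aiqqaTaqqia ⇒ aiqqaaqqia   [T ::= ε]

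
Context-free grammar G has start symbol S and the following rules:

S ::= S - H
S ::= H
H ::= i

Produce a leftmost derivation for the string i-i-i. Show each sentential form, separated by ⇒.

S ⇒ S-H ⇒ S-H-H ⇒ H-H-H ⇒ i-H-H ⇒ i-i-H ⇒ i-i-i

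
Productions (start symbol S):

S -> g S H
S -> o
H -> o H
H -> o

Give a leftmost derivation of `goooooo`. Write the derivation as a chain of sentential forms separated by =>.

S => gSH => goH => gooH => goooH => gooooH => goooooH => goooooo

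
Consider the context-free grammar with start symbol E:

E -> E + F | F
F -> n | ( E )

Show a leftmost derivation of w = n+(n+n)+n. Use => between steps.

E=>E+F=>E+F+F=>F+F+F=>n+F+F=>n+(E)+F=>n+(E+F)+F=>n+(F+F)+F=>n+(n+F)+F=>n+(n+n)+F=>n+(n+n)+n

E => E+F   [E -> E + F]
E+F => E+F+F   [E -> E + F]
E+F+F => F+F+F   [E -> F]
F+F+F => n+F+F   [F -> n]
n+F+F => n+(E)+F   [F -> ( E )]
n+(E)+F => n+(E+F)+F   [E -> E + F]
n+(E+F)+F => n+(F+F)+F   [E -> F]
n+(F+F)+F => n+(n+F)+F   [F -> n]
n+(n+F)+F => n+(n+n)+F   [F -> n]
n+(n+n)+F => n+(n+n)+n   [F -> n]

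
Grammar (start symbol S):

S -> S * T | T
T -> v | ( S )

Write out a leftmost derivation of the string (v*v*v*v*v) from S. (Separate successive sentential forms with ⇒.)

S ⇒ T ⇒ (S) ⇒ (S*T) ⇒ (S*T*T) ⇒ (S*T*T*T) ⇒ (S*T*T*T*T) ⇒ (T*T*T*T*T) ⇒ (v*T*T*T*T) ⇒ (v*v*T*T*T) ⇒ (v*v*v*T*T) ⇒ (v*v*v*v*T) ⇒ (v*v*v*v*v)

S ⇒ T   [S -> T]
T ⇒ (S)   [T -> ( S )]
(S) ⇒ (S*T)   [S -> S * T]
(S*T) ⇒ (S*T*T)   [S -> S * T]
(S*T*T) ⇒ (S*T*T*T)   [S -> S * T]
(S*T*T*T) ⇒ (S*T*T*T*T)   [S -> S * T]
(S*T*T*T*T) ⇒ (T*T*T*T*T)   [S -> T]
(T*T*T*T*T) ⇒ (v*T*T*T*T)   [T -> v]
(v*T*T*T*T) ⇒ (v*v*T*T*T)   [T -> v]
(v*v*T*T*T) ⇒ (v*v*v*T*T)   [T -> v]
(v*v*v*T*T) ⇒ (v*v*v*v*T)   [T -> v]
(v*v*v*v*T) ⇒ (v*v*v*v*v)   [T -> v]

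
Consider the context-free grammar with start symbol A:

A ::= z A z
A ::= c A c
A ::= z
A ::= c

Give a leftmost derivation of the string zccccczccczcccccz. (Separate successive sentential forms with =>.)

A => zAz => zcAcz => zccAccz => zcccAcccz => zccccAccccz => zcccccAcccccz => zccccczAzcccccz => zccccczcAczcccccz => zccccczccczcccccz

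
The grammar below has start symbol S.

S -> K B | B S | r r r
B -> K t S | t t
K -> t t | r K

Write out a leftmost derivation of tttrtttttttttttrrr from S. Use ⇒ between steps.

S ⇒ BS ⇒ KtSS ⇒ tttSS ⇒ tttBSS ⇒ tttKtSSS ⇒ tttrKtSSS ⇒ tttrtttSSS ⇒ tttrtttKBSS ⇒ tttrtttttBSS ⇒ tttrtttttttSS ⇒ tttrtttttttKBS ⇒ tttrtttttttttBS ⇒ tttrtttttttttttS ⇒ tttrtttttttttttrrr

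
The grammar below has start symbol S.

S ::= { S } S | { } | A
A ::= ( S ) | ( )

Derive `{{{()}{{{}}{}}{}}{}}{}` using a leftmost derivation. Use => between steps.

S => {S}S => {{S}S}S => {{{S}S}S}S => {{{A}S}S}S => {{{()}S}S}S => {{{()}{S}S}S}S => {{{()}{{S}S}S}S}S => {{{()}{{{}}S}S}S}S => {{{()}{{{}}{}}S}S}S => {{{()}{{{}}{}}{}}S}S => {{{()}{{{}}{}}{}}{}}S => {{{()}{{{}}{}}{}}{}}{}

S => {S}S   [S ::= { S } S]
{S}S => {{S}S}S   [S ::= { S } S]
{{S}S}S => {{{S}S}S}S   [S ::= { S } S]
{{{S}S}S}S => {{{A}S}S}S   [S ::= A]
{{{A}S}S}S => {{{()}S}S}S   [A ::= ( )]
{{{()}S}S}S => {{{()}{S}S}S}S   [S ::= { S } S]
{{{()}{S}S}S}S => {{{()}{{S}S}S}S}S   [S ::= { S } S]
{{{()}{{S}S}S}S}S => {{{()}{{{}}S}S}S}S   [S ::= { }]
{{{()}{{{}}S}S}S}S => {{{()}{{{}}{}}S}S}S   [S ::= { }]
{{{()}{{{}}{}}S}S}S => {{{()}{{{}}{}}{}}S}S   [S ::= { }]
{{{()}{{{}}{}}{}}S}S => {{{()}{{{}}{}}{}}{}}S   [S ::= { }]
{{{()}{{{}}{}}{}}{}}S => {{{()}{{{}}{}}{}}{}}{}   [S ::= { }]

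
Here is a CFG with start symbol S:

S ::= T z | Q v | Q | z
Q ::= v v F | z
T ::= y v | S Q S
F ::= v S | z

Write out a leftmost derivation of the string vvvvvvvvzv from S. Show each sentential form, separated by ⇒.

S ⇒ Qv   [S ::= Q v]
Qv ⇒ vvFv   [Q ::= v v F]
vvFv ⇒ vvvSv   [F ::= v S]
vvvSv ⇒ vvvQv   [S ::= Q]
vvvQv ⇒ vvvvvFv   [Q ::= v v F]
vvvvvFv ⇒ vvvvvvSv   [F ::= v S]
vvvvvvSv ⇒ vvvvvvQv   [S ::= Q]
vvvvvvQv ⇒ vvvvvvvvFv   [Q ::= v v F]
vvvvvvvvFv ⇒ vvvvvvvvzv   [F ::= z]

S ⇒ Qv ⇒ vvFv ⇒ vvvSv ⇒ vvvQv ⇒ vvvvvFv ⇒ vvvvvvSv ⇒ vvvvvvQv ⇒ vvvvvvvvFv ⇒ vvvvvvvvzv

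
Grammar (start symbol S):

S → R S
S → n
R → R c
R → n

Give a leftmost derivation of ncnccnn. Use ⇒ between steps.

S ⇒ RS ⇒ RcS ⇒ ncS ⇒ ncRS ⇒ ncRcS ⇒ ncRccS ⇒ ncnccS ⇒ ncnccRS ⇒ ncnccnS ⇒ ncnccnn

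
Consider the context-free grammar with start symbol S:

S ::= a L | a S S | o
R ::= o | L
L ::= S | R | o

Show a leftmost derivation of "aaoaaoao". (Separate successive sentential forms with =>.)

S=>aSS=>aaLS=>aaoS=>aaoaSS=>aaoaaLS=>aaoaaRS=>aaoaaoS=>aaoaaoaL=>aaoaaoao

S => aSS   [S ::= a S S]
aSS => aaLS   [S ::= a L]
aaLS => aaoS   [L ::= o]
aaoS => aaoaSS   [S ::= a S S]
aaoaSS => aaoaaLS   [S ::= a L]
aaoaaLS => aaoaaRS   [L ::= R]
aaoaaRS => aaoaaoS   [R ::= o]
aaoaaoS => aaoaaoaL   [S ::= a L]
aaoaaoaL => aaoaaoao   [L ::= o]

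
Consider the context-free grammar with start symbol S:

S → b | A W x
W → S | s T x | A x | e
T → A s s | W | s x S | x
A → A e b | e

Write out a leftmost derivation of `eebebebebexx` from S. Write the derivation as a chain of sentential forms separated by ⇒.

S⇒AWx⇒AebWx⇒AebebWx⇒AebebebWx⇒AebebebebWx⇒eebebebebWx⇒eebebebebAxx⇒eebebebebexx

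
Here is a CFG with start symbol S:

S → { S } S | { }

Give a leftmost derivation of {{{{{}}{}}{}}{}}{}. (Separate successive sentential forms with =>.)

S=>{S}S=>{{S}S}S=>{{{S}S}S}S=>{{{{S}S}S}S}S=>{{{{{}}S}S}S}S=>{{{{{}}{}}S}S}S=>{{{{{}}{}}{}}S}S=>{{{{{}}{}}{}}{}}S=>{{{{{}}{}}{}}{}}{}

S => {S}S   [S → { S } S]
{S}S => {{S}S}S   [S → { S } S]
{{S}S}S => {{{S}S}S}S   [S → { S } S]
{{{S}S}S}S => {{{{S}S}S}S}S   [S → { S } S]
{{{{S}S}S}S}S => {{{{{}}S}S}S}S   [S → { }]
{{{{{}}S}S}S}S => {{{{{}}{}}S}S}S   [S → { }]
{{{{{}}{}}S}S}S => {{{{{}}{}}{}}S}S   [S → { }]
{{{{{}}{}}{}}S}S => {{{{{}}{}}{}}{}}S   [S → { }]
{{{{{}}{}}{}}{}}S => {{{{{}}{}}{}}{}}{}   [S → { }]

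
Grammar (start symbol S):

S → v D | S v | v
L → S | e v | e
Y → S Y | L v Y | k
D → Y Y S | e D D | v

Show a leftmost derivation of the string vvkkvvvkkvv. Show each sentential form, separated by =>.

S=>Sv=>vDv=>vYYSv=>vSYYSv=>vSvYYSv=>vSvvYYSv=>vvDvvYYSv=>vvYYSvvYYSv=>vvkYSvvYYSv=>vvkkSvvYYSv=>vvkkvvvYYSv=>vvkkvvvkYSv=>vvkkvvvkkSv=>vvkkvvvkkvv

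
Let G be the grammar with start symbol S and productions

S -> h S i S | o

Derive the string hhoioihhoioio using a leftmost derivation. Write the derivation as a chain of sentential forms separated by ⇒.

S ⇒ hSiS   [S -> h S i S]
hSiS ⇒ hhSiSiS   [S -> h S i S]
hhSiSiS ⇒ hhoiSiS   [S -> o]
hhoiSiS ⇒ hhoioiS   [S -> o]
hhoioiS ⇒ hhoioihSiS   [S -> h S i S]
hhoioihSiS ⇒ hhoioihhSiSiS   [S -> h S i S]
hhoioihhSiSiS ⇒ hhoioihhoiSiS   [S -> o]
hhoioihhoiSiS ⇒ hhoioihhoioiS   [S -> o]
hhoioihhoioiS ⇒ hhoioihhoioio   [S -> o]

S⇒hSiS⇒hhSiSiS⇒hhoiSiS⇒hhoioiS⇒hhoioihSiS⇒hhoioihhSiSiS⇒hhoioihhoiSiS⇒hhoioihhoioiS⇒hhoioihhoioio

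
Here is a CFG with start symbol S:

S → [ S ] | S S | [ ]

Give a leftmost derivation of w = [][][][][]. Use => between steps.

S => SS => SSS => SSSS => SSSSS => []SSSS => [][]SSS => [][][]SS => [][][][]S => [][][][][]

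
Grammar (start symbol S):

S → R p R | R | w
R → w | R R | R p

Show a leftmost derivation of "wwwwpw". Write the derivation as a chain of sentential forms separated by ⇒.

S⇒RpR⇒RRpR⇒RRRpR⇒RRRRpR⇒wRRRpR⇒wwRRpR⇒wwwRpR⇒wwwwpR⇒wwwwpw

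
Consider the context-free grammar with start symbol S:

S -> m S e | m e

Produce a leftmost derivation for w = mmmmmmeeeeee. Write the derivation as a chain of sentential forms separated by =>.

S => mSe => mmSee => mmmSeee => mmmmSeeee => mmmmmSeeeee => mmmmmmeeeeee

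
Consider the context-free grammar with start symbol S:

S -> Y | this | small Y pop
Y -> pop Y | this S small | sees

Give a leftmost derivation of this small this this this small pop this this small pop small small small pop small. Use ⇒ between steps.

S ⇒ Y ⇒ this S small ⇒ this small Y pop small ⇒ this small this S small pop small ⇒ this small this Y small pop small ⇒ this small this this S small small pop small ⇒ this small this this Y small small pop small ⇒ this small this this this S small small small pop small ⇒ this small this this this small Y pop small small small pop small ⇒ this small this this this small pop Y pop small small small pop small ⇒ this small this this this small pop this S small pop small small small pop small ⇒ this small this this this small pop this this small pop small small small pop small

S ⇒ Y   [S -> Y]
Y ⇒ this S small   [Y -> this S small]
this S small ⇒ this small Y pop small   [S -> small Y pop]
this small Y pop small ⇒ this small this S small pop small   [Y -> this S small]
this small this S small pop small ⇒ this small this Y small pop small   [S -> Y]
this small this Y small pop small ⇒ this small this this S small small pop small   [Y -> this S small]
this small this this S small small pop small ⇒ this small this this Y small small pop small   [S -> Y]
this small this this Y small small pop small ⇒ this small this this this S small small small pop small   [Y -> this S small]
this small this this this S small small small pop small ⇒ this small this this this small Y pop small small small pop small   [S -> small Y pop]
this small this this this small Y pop small small small pop small ⇒ this small this this this small pop Y pop small small small pop small   [Y -> pop Y]
this small this this this small pop Y pop small small small pop small ⇒ this small this this this small pop this S small pop small small small pop small   [Y -> this S small]
this small this this this small pop this S small pop small small small pop small ⇒ this small this this this small pop this this small pop small small small pop small   [S -> this]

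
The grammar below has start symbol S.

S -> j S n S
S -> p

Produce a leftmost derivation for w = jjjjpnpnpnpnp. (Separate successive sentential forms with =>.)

S => jSnS => jjSnSnS => jjjSnSnSnS => jjjjSnSnSnSnS => jjjjpnSnSnSnS => jjjjpnpnSnSnS => jjjjpnpnpnSnS => jjjjpnpnpnpnS => jjjjpnpnpnpnp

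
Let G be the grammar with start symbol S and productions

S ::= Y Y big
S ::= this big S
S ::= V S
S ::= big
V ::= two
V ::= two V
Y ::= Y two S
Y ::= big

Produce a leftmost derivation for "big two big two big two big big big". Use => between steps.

S => Y Y big   [S ::= Y Y big]
Y Y big => Y two S Y big   [Y ::= Y two S]
Y two S Y big => Y two S two S Y big   [Y ::= Y two S]
Y two S two S Y big => Y two S two S two S Y big   [Y ::= Y two S]
Y two S two S two S Y big => big two S two S two S Y big   [Y ::= big]
big two S two S two S Y big => big two big two S two S Y big   [S ::= big]
big two big two S two S Y big => big two big two big two S Y big   [S ::= big]
big two big two big two S Y big => big two big two big two big Y big   [S ::= big]
big two big two big two big Y big => big two big two big two big big big   [Y ::= big]

S => Y Y big => Y two S Y big => Y two S two S Y big => Y two S two S two S Y big => big two S two S two S Y big => big two big two S two S Y big => big two big two big two S Y big => big two big two big two big Y big => big two big two big two big big big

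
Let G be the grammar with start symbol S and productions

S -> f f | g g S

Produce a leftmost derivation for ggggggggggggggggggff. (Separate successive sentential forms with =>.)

S => ggS   [S -> g g S]
ggS => ggggS   [S -> g g S]
ggggS => ggggggS   [S -> g g S]
ggggggS => ggggggggS   [S -> g g S]
ggggggggS => ggggggggggS   [S -> g g S]
ggggggggggS => ggggggggggggS   [S -> g g S]
ggggggggggggS => ggggggggggggggS   [S -> g g S]
ggggggggggggggS => ggggggggggggggggS   [S -> g g S]
ggggggggggggggggS => ggggggggggggggggggS   [S -> g g S]
ggggggggggggggggggS => ggggggggggggggggggff   [S -> f f]

S=>ggS=>ggggS=>ggggggS=>ggggggggS=>ggggggggggS=>ggggggggggggS=>ggggggggggggggS=>ggggggggggggggggS=>ggggggggggggggggggS=>ggggggggggggggggggff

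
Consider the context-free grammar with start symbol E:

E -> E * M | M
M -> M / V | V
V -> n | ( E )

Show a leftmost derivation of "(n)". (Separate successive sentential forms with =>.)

E=>M=>V=>(E)=>(M)=>(V)=>(n)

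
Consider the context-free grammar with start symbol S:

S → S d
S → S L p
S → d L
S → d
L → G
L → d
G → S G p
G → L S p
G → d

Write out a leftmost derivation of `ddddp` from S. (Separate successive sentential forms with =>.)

S => dL   [S → d L]
dL => dG   [L → G]
dG => dLSp   [G → L S p]
dLSp => ddSp   [L → d]
ddSp => dddLp   [S → d L]
dddLp => ddddp   [L → d]

S=>dL=>dG=>dLSp=>ddSp=>dddLp=>ddddp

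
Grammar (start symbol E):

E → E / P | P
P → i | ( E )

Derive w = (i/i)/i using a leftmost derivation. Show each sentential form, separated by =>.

E => E/P => P/P => (E)/P => (E/P)/P => (P/P)/P => (i/P)/P => (i/i)/P => (i/i)/i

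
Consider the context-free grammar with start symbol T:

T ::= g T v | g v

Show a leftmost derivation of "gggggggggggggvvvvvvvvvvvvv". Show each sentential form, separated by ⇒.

T ⇒ gTv ⇒ ggTvv ⇒ gggTvvv ⇒ ggggTvvvv ⇒ gggggTvvvvv ⇒ ggggggTvvvvvv ⇒ gggggggTvvvvvvv ⇒ ggggggggTvvvvvvvv ⇒ gggggggggTvvvvvvvvv ⇒ ggggggggggTvvvvvvvvvv ⇒ gggggggggggTvvvvvvvvvvv ⇒ ggggggggggggTvvvvvvvvvvvv ⇒ gggggggggggggvvvvvvvvvvvvv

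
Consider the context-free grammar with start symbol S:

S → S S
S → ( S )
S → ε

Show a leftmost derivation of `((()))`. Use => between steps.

S => (S) => ((S)) => ((SS)) => ((SSS)) => (((S)SS)) => ((()SS)) => ((()S)) => ((()))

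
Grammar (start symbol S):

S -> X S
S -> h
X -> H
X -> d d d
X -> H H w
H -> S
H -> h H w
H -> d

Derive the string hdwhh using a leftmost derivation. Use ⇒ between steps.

S ⇒ XS ⇒ HS ⇒ SS ⇒ XSS ⇒ HSS ⇒ hHwSS ⇒ hdwSS ⇒ hdwhS ⇒ hdwhh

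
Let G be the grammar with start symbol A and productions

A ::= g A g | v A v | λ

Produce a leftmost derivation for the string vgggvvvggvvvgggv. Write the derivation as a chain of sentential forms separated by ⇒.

A ⇒ vAv   [A ::= v A v]
vAv ⇒ vgAgv   [A ::= g A g]
vgAgv ⇒ vggAggv   [A ::= g A g]
vggAggv ⇒ vgggAgggv   [A ::= g A g]
vgggAgggv ⇒ vgggvAvgggv   [A ::= v A v]
vgggvAvgggv ⇒ vgggvvAvvgggv   [A ::= v A v]
vgggvvAvvgggv ⇒ vgggvvvAvvvgggv   [A ::= v A v]
vgggvvvAvvvgggv ⇒ vgggvvvgAgvvvgggv   [A ::= g A g]
vgggvvvgAgvvvgggv ⇒ vgggvvvggvvvgggv   [A ::= λ]

A ⇒ vAv ⇒ vgAgv ⇒ vggAggv ⇒ vgggAgggv ⇒ vgggvAvgggv ⇒ vgggvvAvvgggv ⇒ vgggvvvAvvvgggv ⇒ vgggvvvgAgvvvgggv ⇒ vgggvvvggvvvgggv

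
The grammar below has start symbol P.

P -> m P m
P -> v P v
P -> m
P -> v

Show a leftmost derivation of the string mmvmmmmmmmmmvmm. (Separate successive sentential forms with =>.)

P => mPm => mmPmm => mmvPvmm => mmvmPmvmm => mmvmmPmmvmm => mmvmmmPmmmvmm => mmvmmmmPmmmmvmm => mmvmmmmmmmmmvmm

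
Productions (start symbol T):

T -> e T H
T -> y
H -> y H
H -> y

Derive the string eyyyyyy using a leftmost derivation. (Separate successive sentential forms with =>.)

T=>eTH=>eyH=>eyyH=>eyyyH=>eyyyyH=>eyyyyyH=>eyyyyyy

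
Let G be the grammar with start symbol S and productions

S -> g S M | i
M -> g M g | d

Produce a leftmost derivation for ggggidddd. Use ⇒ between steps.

S ⇒ gSM ⇒ ggSMM ⇒ gggSMMM ⇒ ggggSMMMM ⇒ ggggiMMMM ⇒ ggggidMMM ⇒ ggggiddMM ⇒ ggggidddM ⇒ ggggidddd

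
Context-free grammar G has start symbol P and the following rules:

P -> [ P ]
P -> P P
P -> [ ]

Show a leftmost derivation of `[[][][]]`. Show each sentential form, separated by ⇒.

P⇒[P]⇒[PP]⇒[PPP]⇒[[]PP]⇒[[][]P]⇒[[][][]]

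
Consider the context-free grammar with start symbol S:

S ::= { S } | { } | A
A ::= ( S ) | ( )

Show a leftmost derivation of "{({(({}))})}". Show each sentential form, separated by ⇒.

S ⇒ {S}   [S ::= { S }]
{S} ⇒ {A}   [S ::= A]
{A} ⇒ {(S)}   [A ::= ( S )]
{(S)} ⇒ {({S})}   [S ::= { S }]
{({S})} ⇒ {({A})}   [S ::= A]
{({A})} ⇒ {({(S)})}   [A ::= ( S )]
{({(S)})} ⇒ {({(A)})}   [S ::= A]
{({(A)})} ⇒ {({((S))})}   [A ::= ( S )]
{({((S))})} ⇒ {({(({}))})}   [S ::= { }]

S ⇒ {S} ⇒ {A} ⇒ {(S)} ⇒ {({S})} ⇒ {({A})} ⇒ {({(S)})} ⇒ {({(A)})} ⇒ {({((S))})} ⇒ {({(({}))})}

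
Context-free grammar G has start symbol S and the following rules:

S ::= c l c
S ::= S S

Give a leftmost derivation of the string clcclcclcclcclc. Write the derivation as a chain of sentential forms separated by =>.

S=>SS=>clcS=>clcSS=>clcSSS=>clcclcSS=>clcclcSSS=>clcclcclcSS=>clcclcclcclcS=>clcclcclcclcclc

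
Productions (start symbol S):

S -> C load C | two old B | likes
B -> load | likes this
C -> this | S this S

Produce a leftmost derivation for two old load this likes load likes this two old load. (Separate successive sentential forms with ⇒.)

S ⇒ C load C ⇒ S this S load C ⇒ two old B this S load C ⇒ two old load this S load C ⇒ two old load this likes load C ⇒ two old load this likes load S this S ⇒ two old load this likes load likes this S ⇒ two old load this likes load likes this two old B ⇒ two old load this likes load likes this two old load

S ⇒ C load C   [S -> C load C]
C load C ⇒ S this S load C   [C -> S this S]
S this S load C ⇒ two old B this S load C   [S -> two old B]
two old B this S load C ⇒ two old load this S load C   [B -> load]
two old load this S load C ⇒ two old load this likes load C   [S -> likes]
two old load this likes load C ⇒ two old load this likes load S this S   [C -> S this S]
two old load this likes load S this S ⇒ two old load this likes load likes this S   [S -> likes]
two old load this likes load likes this S ⇒ two old load this likes load likes this two old B   [S -> two old B]
two old load this likes load likes this two old B ⇒ two old load this likes load likes this two old load   [B -> load]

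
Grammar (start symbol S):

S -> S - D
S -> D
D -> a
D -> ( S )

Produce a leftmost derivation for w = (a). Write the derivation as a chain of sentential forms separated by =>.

S => D => (S) => (D) => (a)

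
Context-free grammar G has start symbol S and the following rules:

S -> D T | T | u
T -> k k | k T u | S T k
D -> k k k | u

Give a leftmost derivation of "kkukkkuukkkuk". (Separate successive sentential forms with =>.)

S => T   [S -> T]
T => STk   [T -> S T k]
STk => TTk   [S -> T]
TTk => kTuTk   [T -> k T u]
kTuTk => kkTuuTk   [T -> k T u]
kkTuuTk => kkSTkuuTk   [T -> S T k]
kkSTkuuTk => kkuTkuuTk   [S -> u]
kkuTkuuTk => kkukkkuuTk   [T -> k k]
kkukkkuuTk => kkukkkuukTuk   [T -> k T u]
kkukkkuukTuk => kkukkkuukkkuk   [T -> k k]

S => T => STk => TTk => kTuTk => kkTuuTk => kkSTkuuTk => kkuTkuuTk => kkukkkuuTk => kkukkkuukTuk => kkukkkuukkkuk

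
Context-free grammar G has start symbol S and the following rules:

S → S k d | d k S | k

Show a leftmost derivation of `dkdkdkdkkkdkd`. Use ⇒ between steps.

S ⇒ dkS   [S → d k S]
dkS ⇒ dkdkS   [S → d k S]
dkdkS ⇒ dkdkSkd   [S → S k d]
dkdkSkd ⇒ dkdkSkdkd   [S → S k d]
dkdkSkdkd ⇒ dkdkdkSkdkd   [S → d k S]
dkdkdkSkdkd ⇒ dkdkdkdkSkdkd   [S → d k S]
dkdkdkdkSkdkd ⇒ dkdkdkdkkkdkd   [S → k]

S ⇒ dkS ⇒ dkdkS ⇒ dkdkSkd ⇒ dkdkSkdkd ⇒ dkdkdkSkdkd ⇒ dkdkdkdkSkdkd ⇒ dkdkdkdkkkdkd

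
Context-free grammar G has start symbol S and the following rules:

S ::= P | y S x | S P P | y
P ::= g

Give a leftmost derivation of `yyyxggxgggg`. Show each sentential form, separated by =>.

S => SPP   [S ::= S P P]
SPP => SPPPP   [S ::= S P P]
SPPPP => ySxPPPP   [S ::= y S x]
ySxPPPP => ySPPxPPPP   [S ::= S P P]
ySPPxPPPP => yySxPPxPPPP   [S ::= y S x]
yySxPPxPPPP => yyyxPPxPPPP   [S ::= y]
yyyxPPxPPPP => yyyxgPxPPPP   [P ::= g]
yyyxgPxPPPP => yyyxggxPPPP   [P ::= g]
yyyxggxPPPP => yyyxggxgPPP   [P ::= g]
yyyxggxgPPP => yyyxggxggPP   [P ::= g]
yyyxggxggPP => yyyxggxgggP   [P ::= g]
yyyxggxgggP => yyyxggxgggg   [P ::= g]

S=>SPP=>SPPPP=>ySxPPPP=>ySPPxPPPP=>yySxPPxPPPP=>yyyxPPxPPPP=>yyyxgPxPPPP=>yyyxggxPPPP=>yyyxggxgPPP=>yyyxggxggPP=>yyyxggxgggP=>yyyxggxgggg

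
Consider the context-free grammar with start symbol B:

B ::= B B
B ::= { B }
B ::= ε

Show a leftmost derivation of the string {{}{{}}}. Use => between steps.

B=>{B}=>{BB}=>{{B}B}=>{{}B}=>{{}{B}}=>{{}{BB}}=>{{}{{B}B}}=>{{}{{}B}}=>{{}{{}}}

B => {B}   [B ::= { B }]
{B} => {BB}   [B ::= B B]
{BB} => {{B}B}   [B ::= { B }]
{{B}B} => {{}B}   [B ::= ε]
{{}B} => {{}{B}}   [B ::= { B }]
{{}{B}} => {{}{BB}}   [B ::= B B]
{{}{BB}} => {{}{{B}B}}   [B ::= { B }]
{{}{{B}B}} => {{}{{}B}}   [B ::= ε]
{{}{{}B}} => {{}{{}}}   [B ::= ε]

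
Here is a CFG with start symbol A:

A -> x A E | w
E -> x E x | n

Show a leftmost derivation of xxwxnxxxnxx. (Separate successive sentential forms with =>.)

A => xAE   [A -> x A E]
xAE => xxAEE   [A -> x A E]
xxAEE => xxwEE   [A -> w]
xxwEE => xxwxExE   [E -> x E x]
xxwxExE => xxwxnxE   [E -> n]
xxwxnxE => xxwxnxxEx   [E -> x E x]
xxwxnxxEx => xxwxnxxxExx   [E -> x E x]
xxwxnxxxExx => xxwxnxxxnxx   [E -> n]

A => xAE => xxAEE => xxwEE => xxwxExE => xxwxnxE => xxwxnxxEx => xxwxnxxxExx => xxwxnxxxnxx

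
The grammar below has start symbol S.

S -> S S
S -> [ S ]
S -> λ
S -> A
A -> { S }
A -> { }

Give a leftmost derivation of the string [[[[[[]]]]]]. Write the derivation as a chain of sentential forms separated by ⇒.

S⇒[S]⇒[[S]]⇒[[[S]]]⇒[[[[S]]]]⇒[[[[SS]]]]⇒[[[[[S]S]]]]⇒[[[[[[S]]S]]]]⇒[[[[[[]]S]]]]⇒[[[[[[]]]]]]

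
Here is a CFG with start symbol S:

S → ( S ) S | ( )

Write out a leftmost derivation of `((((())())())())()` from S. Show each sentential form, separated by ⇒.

S ⇒ (S)S ⇒ ((S)S)S ⇒ (((S)S)S)S ⇒ ((((S)S)S)S)S ⇒ ((((())S)S)S)S ⇒ ((((())())S)S)S ⇒ ((((())())())S)S ⇒ ((((())())())())S ⇒ ((((())())())())()

S ⇒ (S)S   [S → ( S ) S]
(S)S ⇒ ((S)S)S   [S → ( S ) S]
((S)S)S ⇒ (((S)S)S)S   [S → ( S ) S]
(((S)S)S)S ⇒ ((((S)S)S)S)S   [S → ( S ) S]
((((S)S)S)S)S ⇒ ((((())S)S)S)S   [S → ( )]
((((())S)S)S)S ⇒ ((((())())S)S)S   [S → ( )]
((((())())S)S)S ⇒ ((((())())())S)S   [S → ( )]
((((())())())S)S ⇒ ((((())())())())S   [S → ( )]
((((())())())())S ⇒ ((((())())())())()   [S → ( )]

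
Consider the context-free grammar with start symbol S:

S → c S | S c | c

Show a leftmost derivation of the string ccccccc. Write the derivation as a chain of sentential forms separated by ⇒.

S ⇒ cS   [S → c S]
cS ⇒ cSc   [S → S c]
cSc ⇒ ccSc   [S → c S]
ccSc ⇒ ccScc   [S → S c]
ccScc ⇒ ccSccc   [S → S c]
ccSccc ⇒ ccScccc   [S → S c]
ccScccc ⇒ ccccccc   [S → c]

S ⇒ cS ⇒ cSc ⇒ ccSc ⇒ ccScc ⇒ ccSccc ⇒ ccScccc ⇒ ccccccc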